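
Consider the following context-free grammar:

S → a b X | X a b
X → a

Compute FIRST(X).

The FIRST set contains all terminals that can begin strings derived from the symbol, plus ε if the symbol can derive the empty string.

We compute FIRST(X) using the standard algorithm.
FIRST(S) = {a}
FIRST(X) = {a}
Therefore, FIRST(X) = {a}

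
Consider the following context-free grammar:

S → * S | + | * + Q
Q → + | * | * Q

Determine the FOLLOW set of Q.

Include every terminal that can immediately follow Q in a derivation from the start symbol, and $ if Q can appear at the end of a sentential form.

We compute FOLLOW(Q) using the standard algorithm.
FOLLOW(S) starts with {$}.
FIRST(Q) = {*, +}
FIRST(S) = {*, +}
FOLLOW(Q) = {$}
FOLLOW(S) = {$}
Therefore, FOLLOW(Q) = {$}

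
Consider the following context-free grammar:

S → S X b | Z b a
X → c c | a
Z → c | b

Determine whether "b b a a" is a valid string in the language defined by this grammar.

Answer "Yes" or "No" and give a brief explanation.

No - no valid derivation exists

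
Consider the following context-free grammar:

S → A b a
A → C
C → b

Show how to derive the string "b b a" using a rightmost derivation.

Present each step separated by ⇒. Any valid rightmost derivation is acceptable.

S ⇒ A b a ⇒ C b a ⇒ b b a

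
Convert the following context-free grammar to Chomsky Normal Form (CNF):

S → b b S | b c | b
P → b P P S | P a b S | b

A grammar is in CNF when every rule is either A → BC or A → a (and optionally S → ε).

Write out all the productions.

TB → b; TC → c; S → b; TA → a; P → b; S → TB X0; X0 → TB S; S → TB TC; P → TB X1; X1 → P X2; X2 → P S; P → P X3; X3 → TA X4; X4 → TB S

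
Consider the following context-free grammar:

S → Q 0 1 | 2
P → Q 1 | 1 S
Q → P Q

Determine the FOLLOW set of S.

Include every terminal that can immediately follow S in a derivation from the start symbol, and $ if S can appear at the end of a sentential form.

We compute FOLLOW(S) using the standard algorithm.
FOLLOW(S) starts with {$}.
FIRST(P) = {1}
FIRST(Q) = {1}
FIRST(S) = {1, 2}
FOLLOW(P) = {1}
FOLLOW(Q) = {0, 1}
FOLLOW(S) = {$, 1}
Therefore, FOLLOW(S) = {$, 1}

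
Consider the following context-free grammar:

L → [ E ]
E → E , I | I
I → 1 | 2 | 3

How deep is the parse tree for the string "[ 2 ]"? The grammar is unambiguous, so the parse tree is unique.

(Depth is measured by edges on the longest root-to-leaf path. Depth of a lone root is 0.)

3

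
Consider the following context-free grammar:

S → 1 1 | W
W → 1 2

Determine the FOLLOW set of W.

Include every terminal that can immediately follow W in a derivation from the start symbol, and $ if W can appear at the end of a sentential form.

We compute FOLLOW(W) using the standard algorithm.
FOLLOW(S) starts with {$}.
FIRST(S) = {1}
FIRST(W) = {1}
FOLLOW(S) = {$}
FOLLOW(W) = {$}
Therefore, FOLLOW(W) = {$}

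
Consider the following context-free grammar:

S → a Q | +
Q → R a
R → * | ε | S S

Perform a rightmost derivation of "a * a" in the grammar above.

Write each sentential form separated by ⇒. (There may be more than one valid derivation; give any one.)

S ⇒ a Q ⇒ a R a ⇒ a * a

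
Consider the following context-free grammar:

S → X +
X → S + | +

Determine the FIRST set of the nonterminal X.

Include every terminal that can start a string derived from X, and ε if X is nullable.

We compute FIRST(X) using the standard algorithm.
FIRST(S) = {+}
FIRST(X) = {+}
Therefore, FIRST(X) = {+}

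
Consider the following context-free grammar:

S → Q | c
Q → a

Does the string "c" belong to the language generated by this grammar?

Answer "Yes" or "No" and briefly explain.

Yes - a valid derivation exists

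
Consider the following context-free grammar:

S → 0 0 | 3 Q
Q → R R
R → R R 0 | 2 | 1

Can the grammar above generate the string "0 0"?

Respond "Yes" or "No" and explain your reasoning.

Yes - a valid derivation exists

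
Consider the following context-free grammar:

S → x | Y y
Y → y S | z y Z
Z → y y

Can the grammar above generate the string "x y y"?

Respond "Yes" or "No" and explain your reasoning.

No - no valid derivation exists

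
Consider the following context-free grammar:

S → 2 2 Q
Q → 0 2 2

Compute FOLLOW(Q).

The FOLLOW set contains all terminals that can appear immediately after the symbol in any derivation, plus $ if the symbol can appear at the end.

We compute FOLLOW(Q) using the standard algorithm.
FOLLOW(S) starts with {$}.
FIRST(Q) = {0}
FIRST(S) = {2}
FOLLOW(Q) = {$}
FOLLOW(S) = {$}
Therefore, FOLLOW(Q) = {$}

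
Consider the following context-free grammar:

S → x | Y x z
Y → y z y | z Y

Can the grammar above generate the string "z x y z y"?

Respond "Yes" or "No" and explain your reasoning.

No - no valid derivation exists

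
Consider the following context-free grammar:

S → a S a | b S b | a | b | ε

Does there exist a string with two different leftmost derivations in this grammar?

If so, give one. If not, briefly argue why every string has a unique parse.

No - every string in the language has a unique leftmost derivation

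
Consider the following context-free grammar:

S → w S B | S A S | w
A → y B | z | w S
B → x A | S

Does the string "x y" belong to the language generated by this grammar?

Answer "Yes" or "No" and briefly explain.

No - no valid derivation exists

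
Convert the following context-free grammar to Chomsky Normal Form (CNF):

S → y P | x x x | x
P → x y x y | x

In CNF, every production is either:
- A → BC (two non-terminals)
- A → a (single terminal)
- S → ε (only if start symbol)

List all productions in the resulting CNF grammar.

TY → y; TX → x; S → x; P → x; S → TY P; S → TX X0; X0 → TX TX; P → TX X1; X1 → TY X2; X2 → TX TY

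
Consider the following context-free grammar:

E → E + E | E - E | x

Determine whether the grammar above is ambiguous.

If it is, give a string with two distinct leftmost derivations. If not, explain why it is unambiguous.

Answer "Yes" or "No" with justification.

Yes - the string 'x - x - x' has two distinct leftmost derivations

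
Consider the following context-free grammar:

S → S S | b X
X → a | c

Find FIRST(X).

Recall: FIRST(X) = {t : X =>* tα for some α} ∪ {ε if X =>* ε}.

We compute FIRST(X) using the standard algorithm.
FIRST(S) = {b}
FIRST(X) = {a, c}
Therefore, FIRST(X) = {a, c}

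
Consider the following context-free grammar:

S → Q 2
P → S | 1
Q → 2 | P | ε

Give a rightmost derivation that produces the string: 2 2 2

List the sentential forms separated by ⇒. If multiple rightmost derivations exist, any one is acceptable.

S ⇒ Q 2 ⇒ P 2 ⇒ S 2 ⇒ Q 2 2 ⇒ 2 2 2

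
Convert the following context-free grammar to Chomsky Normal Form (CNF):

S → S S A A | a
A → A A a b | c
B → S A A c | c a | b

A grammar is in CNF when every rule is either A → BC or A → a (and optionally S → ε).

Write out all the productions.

S → a; TA → a; TB → b; A → c; TC → c; B → b; S → S X0; X0 → S X1; X1 → A A; A → A X2; X2 → A X3; X3 → TA TB; B → S X4; X4 → A X5; X5 → A TC; B → TC TA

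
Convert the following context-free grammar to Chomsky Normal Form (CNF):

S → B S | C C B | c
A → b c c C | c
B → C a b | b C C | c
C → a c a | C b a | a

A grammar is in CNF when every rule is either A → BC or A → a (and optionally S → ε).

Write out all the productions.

S → c; TB → b; TC → c; A → c; TA → a; B → c; C → a; S → B S; S → C X0; X0 → C B; A → TB X1; X1 → TC X2; X2 → TC C; B → C X3; X3 → TA TB; B → TB X4; X4 → C C; C → TA X5; X5 → TC TA; C → C X6; X6 → TB TA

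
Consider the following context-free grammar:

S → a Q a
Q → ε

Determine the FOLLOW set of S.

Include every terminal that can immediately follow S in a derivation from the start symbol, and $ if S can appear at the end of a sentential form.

We compute FOLLOW(S) using the standard algorithm.
FOLLOW(S) starts with {$}.
FIRST(Q) = {ε}
FIRST(S) = {a}
FOLLOW(Q) = {a}
FOLLOW(S) = {$}
Therefore, FOLLOW(S) = {$}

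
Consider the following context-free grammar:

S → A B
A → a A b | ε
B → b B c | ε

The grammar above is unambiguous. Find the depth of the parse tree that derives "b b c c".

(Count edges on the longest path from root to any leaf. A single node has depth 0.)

4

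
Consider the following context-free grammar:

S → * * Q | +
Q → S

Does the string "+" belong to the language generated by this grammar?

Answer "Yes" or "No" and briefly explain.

Yes - a valid derivation exists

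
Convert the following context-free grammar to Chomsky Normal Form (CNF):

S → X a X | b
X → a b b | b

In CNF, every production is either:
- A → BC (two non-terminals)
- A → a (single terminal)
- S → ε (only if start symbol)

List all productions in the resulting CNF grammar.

TA → a; S → b; TB → b; X → b; S → X X0; X0 → TA X; X → TA X1; X1 → TB TB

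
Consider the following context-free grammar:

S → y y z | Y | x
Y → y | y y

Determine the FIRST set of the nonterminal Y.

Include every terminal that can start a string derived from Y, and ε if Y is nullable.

We compute FIRST(Y) using the standard algorithm.
FIRST(S) = {x, y}
FIRST(Y) = {y}
Therefore, FIRST(Y) = {y}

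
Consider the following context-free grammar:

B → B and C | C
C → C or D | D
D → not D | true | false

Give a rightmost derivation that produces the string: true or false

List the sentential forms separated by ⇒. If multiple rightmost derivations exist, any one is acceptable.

B ⇒ C ⇒ C or D ⇒ C or false ⇒ D or false ⇒ true or false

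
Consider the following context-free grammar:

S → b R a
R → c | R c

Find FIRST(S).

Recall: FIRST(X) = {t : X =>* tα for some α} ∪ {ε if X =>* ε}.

We compute FIRST(S) using the standard algorithm.
FIRST(R) = {c}
FIRST(S) = {b}
Therefore, FIRST(S) = {b}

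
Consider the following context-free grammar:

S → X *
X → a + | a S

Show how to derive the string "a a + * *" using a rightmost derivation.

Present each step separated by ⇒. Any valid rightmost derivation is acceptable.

S ⇒ X * ⇒ a S * ⇒ a X * * ⇒ a a + * *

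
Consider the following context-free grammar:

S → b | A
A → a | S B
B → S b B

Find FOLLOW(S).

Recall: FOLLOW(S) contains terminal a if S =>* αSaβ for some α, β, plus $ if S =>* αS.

We compute FOLLOW(S) using the standard algorithm.
FOLLOW(S) starts with {$}.
FIRST(A) = {a, b}
FIRST(B) = {a, b}
FIRST(S) = {a, b}
FOLLOW(A) = {$, a, b}
FOLLOW(B) = {$, a, b}
FOLLOW(S) = {$, a, b}
Therefore, FOLLOW(S) = {$, a, b}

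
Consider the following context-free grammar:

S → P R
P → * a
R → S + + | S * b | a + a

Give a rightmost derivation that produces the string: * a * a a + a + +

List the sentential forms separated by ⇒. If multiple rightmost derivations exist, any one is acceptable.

S ⇒ P R ⇒ P S + + ⇒ P P R + + ⇒ P P a + a + + ⇒ P * a a + a + + ⇒ * a * a a + a + +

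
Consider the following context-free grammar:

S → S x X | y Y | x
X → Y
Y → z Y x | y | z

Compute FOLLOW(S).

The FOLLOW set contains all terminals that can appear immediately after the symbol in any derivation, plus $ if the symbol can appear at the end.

We compute FOLLOW(S) using the standard algorithm.
FOLLOW(S) starts with {$}.
FIRST(S) = {x, y}
FIRST(X) = {y, z}
FIRST(Y) = {y, z}
FOLLOW(S) = {$, x}
FOLLOW(X) = {$, x}
FOLLOW(Y) = {$, x}
Therefore, FOLLOW(S) = {$, x}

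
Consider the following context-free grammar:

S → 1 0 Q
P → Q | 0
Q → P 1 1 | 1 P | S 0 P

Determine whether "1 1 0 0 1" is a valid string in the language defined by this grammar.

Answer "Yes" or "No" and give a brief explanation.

No - no valid derivation exists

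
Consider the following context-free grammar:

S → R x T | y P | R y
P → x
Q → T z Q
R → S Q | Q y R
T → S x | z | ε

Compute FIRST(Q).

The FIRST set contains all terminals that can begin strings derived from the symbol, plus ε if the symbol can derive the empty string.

We compute FIRST(Q) using the standard algorithm.
FIRST(P) = {x}
FIRST(Q) = {y, z}
FIRST(R) = {y, z}
FIRST(S) = {y, z}
FIRST(T) = {y, z, ε}
Therefore, FIRST(Q) = {y, z}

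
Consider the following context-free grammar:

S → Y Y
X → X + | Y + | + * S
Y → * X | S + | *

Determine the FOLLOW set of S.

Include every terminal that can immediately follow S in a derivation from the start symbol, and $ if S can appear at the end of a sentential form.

We compute FOLLOW(S) using the standard algorithm.
FOLLOW(S) starts with {$}.
FIRST(S) = {*}
FIRST(X) = {*, +}
FIRST(Y) = {*}
FOLLOW(S) = {$, *, +}
FOLLOW(X) = {$, *, +}
FOLLOW(Y) = {$, *, +}
Therefore, FOLLOW(S) = {$, *, +}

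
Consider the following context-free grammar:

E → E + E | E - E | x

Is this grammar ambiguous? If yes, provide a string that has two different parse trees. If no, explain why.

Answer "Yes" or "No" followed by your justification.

Yes - the string 'x - x + x - x' has two distinct leftmost derivations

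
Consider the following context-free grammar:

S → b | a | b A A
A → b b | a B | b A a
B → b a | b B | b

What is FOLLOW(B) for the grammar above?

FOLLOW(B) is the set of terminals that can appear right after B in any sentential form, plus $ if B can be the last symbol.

We compute FOLLOW(B) using the standard algorithm.
FOLLOW(S) starts with {$}.
FIRST(A) = {a, b}
FIRST(B) = {b}
FIRST(S) = {a, b}
FOLLOW(A) = {$, a, b}
FOLLOW(B) = {$, a, b}
FOLLOW(S) = {$}
Therefore, FOLLOW(B) = {$, a, b}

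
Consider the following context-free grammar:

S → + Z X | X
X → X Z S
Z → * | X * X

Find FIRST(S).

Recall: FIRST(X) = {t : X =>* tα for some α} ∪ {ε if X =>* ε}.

We compute FIRST(S) using the standard algorithm.
FIRST(S) = {+}
FIRST(X) = {}
FIRST(Z) = {*}
Therefore, FIRST(S) = {+}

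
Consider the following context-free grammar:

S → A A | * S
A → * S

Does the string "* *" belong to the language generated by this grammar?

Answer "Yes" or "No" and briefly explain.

No - no valid derivation exists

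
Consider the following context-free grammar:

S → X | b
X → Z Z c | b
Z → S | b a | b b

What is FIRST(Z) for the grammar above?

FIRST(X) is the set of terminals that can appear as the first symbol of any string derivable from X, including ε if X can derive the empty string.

We compute FIRST(Z) using the standard algorithm.
FIRST(S) = {b}
FIRST(X) = {b}
FIRST(Z) = {b}
Therefore, FIRST(Z) = {b}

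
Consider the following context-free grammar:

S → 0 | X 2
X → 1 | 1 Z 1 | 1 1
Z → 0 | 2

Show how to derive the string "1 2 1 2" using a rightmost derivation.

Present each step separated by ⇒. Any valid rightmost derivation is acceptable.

S ⇒ X 2 ⇒ 1 Z 1 2 ⇒ 1 2 1 2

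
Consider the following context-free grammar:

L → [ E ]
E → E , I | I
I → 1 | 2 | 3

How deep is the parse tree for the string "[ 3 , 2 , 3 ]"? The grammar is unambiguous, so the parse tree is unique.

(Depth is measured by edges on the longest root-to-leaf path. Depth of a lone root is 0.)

5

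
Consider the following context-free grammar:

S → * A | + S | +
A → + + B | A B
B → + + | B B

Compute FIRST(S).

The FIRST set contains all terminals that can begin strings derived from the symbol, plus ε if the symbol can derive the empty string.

We compute FIRST(S) using the standard algorithm.
FIRST(A) = {+}
FIRST(B) = {+}
FIRST(S) = {*, +}
Therefore, FIRST(S) = {*, +}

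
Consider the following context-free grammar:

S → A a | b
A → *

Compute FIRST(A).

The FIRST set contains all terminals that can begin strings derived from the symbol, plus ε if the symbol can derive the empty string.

We compute FIRST(A) using the standard algorithm.
FIRST(A) = {*}
FIRST(S) = {*, b}
Therefore, FIRST(A) = {*}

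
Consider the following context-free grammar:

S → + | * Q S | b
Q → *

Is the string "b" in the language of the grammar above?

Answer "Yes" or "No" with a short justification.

Yes - a valid derivation exists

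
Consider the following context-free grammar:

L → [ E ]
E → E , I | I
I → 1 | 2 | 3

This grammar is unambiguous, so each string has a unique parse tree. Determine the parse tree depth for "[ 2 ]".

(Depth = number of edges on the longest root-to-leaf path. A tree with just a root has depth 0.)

3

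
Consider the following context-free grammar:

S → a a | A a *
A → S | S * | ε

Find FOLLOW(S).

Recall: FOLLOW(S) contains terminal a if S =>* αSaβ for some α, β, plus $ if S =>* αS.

We compute FOLLOW(S) using the standard algorithm.
FOLLOW(S) starts with {$}.
FIRST(A) = {a, ε}
FIRST(S) = {a}
FOLLOW(A) = {a}
FOLLOW(S) = {$, *, a}
Therefore, FOLLOW(S) = {$, *, a}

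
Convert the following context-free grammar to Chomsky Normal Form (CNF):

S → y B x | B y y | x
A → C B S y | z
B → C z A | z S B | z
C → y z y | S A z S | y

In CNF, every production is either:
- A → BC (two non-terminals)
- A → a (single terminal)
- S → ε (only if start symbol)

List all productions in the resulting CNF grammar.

TY → y; TX → x; S → x; A → z; TZ → z; B → z; C → y; S → TY X0; X0 → B TX; S → B X1; X1 → TY TY; A → C X2; X2 → B X3; X3 → S TY; B → C X4; X4 → TZ A; B → TZ X5; X5 → S B; C → TY X6; X6 → TZ TY; C → S X7; X7 → A X8; X8 → TZ S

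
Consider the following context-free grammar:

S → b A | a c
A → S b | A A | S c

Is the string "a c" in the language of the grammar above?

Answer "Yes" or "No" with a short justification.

Yes - a valid derivation exists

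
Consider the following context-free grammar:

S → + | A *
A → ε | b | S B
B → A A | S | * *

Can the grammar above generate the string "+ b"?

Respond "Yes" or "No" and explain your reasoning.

No - no valid derivation exists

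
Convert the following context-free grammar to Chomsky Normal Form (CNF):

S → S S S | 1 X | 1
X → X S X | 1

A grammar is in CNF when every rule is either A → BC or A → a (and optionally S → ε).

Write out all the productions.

T1 → 1; S → 1; X → 1; S → S X0; X0 → S S; S → T1 X; X → X X1; X1 → S X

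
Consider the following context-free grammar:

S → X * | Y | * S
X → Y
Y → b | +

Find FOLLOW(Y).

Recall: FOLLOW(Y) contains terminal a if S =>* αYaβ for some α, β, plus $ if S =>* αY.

We compute FOLLOW(Y) using the standard algorithm.
FOLLOW(S) starts with {$}.
FIRST(S) = {*, +, b}
FIRST(X) = {+, b}
FIRST(Y) = {+, b}
FOLLOW(S) = {$}
FOLLOW(X) = {*}
FOLLOW(Y) = {$, *}
Therefore, FOLLOW(Y) = {$, *}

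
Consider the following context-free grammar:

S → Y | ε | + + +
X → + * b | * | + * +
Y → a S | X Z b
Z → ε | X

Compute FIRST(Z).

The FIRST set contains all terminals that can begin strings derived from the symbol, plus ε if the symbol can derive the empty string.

We compute FIRST(Z) using the standard algorithm.
FIRST(S) = {*, +, a, ε}
FIRST(X) = {*, +}
FIRST(Y) = {*, +, a}
FIRST(Z) = {*, +, ε}
Therefore, FIRST(Z) = {*, +, ε}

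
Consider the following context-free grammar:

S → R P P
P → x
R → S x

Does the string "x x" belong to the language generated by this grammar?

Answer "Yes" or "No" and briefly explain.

No - no valid derivation exists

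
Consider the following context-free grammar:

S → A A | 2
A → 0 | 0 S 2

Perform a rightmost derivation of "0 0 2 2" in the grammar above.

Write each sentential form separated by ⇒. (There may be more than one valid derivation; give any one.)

S ⇒ A A ⇒ A 0 S 2 ⇒ A 0 2 2 ⇒ 0 0 2 2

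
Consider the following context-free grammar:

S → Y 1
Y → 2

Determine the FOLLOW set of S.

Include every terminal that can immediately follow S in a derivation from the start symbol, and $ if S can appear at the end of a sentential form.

We compute FOLLOW(S) using the standard algorithm.
FOLLOW(S) starts with {$}.
FIRST(S) = {2}
FIRST(Y) = {2}
FOLLOW(S) = {$}
FOLLOW(Y) = {1}
Therefore, FOLLOW(S) = {$}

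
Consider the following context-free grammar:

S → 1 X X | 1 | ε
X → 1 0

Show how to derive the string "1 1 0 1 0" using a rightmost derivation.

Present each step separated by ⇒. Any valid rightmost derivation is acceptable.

S ⇒ 1 X X ⇒ 1 X 1 0 ⇒ 1 1 0 1 0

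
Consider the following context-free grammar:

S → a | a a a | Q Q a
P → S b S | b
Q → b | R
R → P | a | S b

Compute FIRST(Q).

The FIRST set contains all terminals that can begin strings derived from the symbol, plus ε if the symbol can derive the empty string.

We compute FIRST(Q) using the standard algorithm.
FIRST(P) = {a, b}
FIRST(Q) = {a, b}
FIRST(R) = {a, b}
FIRST(S) = {a, b}
Therefore, FIRST(Q) = {a, b}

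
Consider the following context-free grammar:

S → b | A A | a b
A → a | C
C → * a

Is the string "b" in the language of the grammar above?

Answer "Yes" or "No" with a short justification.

Yes - a valid derivation exists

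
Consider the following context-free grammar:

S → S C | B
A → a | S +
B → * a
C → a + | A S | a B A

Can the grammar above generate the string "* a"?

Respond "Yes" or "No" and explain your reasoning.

Yes - a valid derivation exists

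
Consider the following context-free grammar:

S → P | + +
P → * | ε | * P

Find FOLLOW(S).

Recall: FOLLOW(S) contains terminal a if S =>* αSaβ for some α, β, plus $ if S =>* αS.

We compute FOLLOW(S) using the standard algorithm.
FOLLOW(S) starts with {$}.
FIRST(P) = {*, ε}
FIRST(S) = {*, +, ε}
FOLLOW(P) = {$}
FOLLOW(S) = {$}
Therefore, FOLLOW(S) = {$}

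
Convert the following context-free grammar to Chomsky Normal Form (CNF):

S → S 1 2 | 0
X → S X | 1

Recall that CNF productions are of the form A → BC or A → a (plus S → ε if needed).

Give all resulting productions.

T1 → 1; T2 → 2; S → 0; X → 1; S → S X0; X0 → T1 T2; X → S X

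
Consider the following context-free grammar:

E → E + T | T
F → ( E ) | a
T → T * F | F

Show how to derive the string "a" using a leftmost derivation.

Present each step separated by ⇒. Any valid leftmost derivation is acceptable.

E ⇒ T ⇒ F ⇒ a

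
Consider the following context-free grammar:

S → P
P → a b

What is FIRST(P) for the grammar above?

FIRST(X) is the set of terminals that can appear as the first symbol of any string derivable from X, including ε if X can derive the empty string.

We compute FIRST(P) using the standard algorithm.
FIRST(P) = {a}
FIRST(S) = {a}
Therefore, FIRST(P) = {a}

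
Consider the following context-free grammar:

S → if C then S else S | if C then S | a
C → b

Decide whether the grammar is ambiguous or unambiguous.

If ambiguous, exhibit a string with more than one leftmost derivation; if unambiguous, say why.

Ambiguous - the string 'if b then if b then if b then a else a else a' has two distinct leftmost derivations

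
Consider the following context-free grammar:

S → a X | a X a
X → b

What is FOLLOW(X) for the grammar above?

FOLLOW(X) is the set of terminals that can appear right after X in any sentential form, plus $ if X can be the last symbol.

We compute FOLLOW(X) using the standard algorithm.
FOLLOW(S) starts with {$}.
FIRST(S) = {a}
FIRST(X) = {b}
FOLLOW(S) = {$}
FOLLOW(X) = {$, a}
Therefore, FOLLOW(X) = {$, a}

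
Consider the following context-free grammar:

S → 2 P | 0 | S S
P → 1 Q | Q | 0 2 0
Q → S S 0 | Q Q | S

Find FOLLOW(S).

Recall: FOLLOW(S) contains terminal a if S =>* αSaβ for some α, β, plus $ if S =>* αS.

We compute FOLLOW(S) using the standard algorithm.
FOLLOW(S) starts with {$}.
FIRST(P) = {0, 1, 2}
FIRST(Q) = {0, 2}
FIRST(S) = {0, 2}
FOLLOW(P) = {$, 0, 2}
FOLLOW(Q) = {$, 0, 2}
FOLLOW(S) = {$, 0, 2}
Therefore, FOLLOW(S) = {$, 0, 2}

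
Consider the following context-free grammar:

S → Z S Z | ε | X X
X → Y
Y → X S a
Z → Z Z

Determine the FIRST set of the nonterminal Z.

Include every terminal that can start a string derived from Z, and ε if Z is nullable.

We compute FIRST(Z) using the standard algorithm.
FIRST(S) = {ε}
FIRST(X) = {}
FIRST(Y) = {}
FIRST(Z) = {}
Therefore, FIRST(Z) = {}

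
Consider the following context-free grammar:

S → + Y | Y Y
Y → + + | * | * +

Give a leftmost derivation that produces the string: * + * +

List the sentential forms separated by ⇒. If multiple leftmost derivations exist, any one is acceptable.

S ⇒ Y Y ⇒ * + Y ⇒ * + * +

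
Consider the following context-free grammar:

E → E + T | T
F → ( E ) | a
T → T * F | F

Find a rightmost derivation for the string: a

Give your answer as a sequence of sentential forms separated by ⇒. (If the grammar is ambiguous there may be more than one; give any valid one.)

E ⇒ T ⇒ F ⇒ a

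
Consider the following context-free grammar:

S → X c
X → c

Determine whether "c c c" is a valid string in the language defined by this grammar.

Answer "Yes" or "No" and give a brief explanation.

No - no valid derivation exists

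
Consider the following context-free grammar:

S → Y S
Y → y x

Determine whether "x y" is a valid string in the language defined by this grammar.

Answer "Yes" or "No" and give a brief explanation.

No - no valid derivation exists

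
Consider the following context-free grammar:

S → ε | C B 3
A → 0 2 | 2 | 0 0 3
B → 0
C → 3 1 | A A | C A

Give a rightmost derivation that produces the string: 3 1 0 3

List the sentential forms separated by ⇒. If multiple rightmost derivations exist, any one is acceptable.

S ⇒ C B 3 ⇒ C 0 3 ⇒ 3 1 0 3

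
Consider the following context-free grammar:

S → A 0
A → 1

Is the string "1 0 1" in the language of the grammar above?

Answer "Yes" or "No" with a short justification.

No - no valid derivation exists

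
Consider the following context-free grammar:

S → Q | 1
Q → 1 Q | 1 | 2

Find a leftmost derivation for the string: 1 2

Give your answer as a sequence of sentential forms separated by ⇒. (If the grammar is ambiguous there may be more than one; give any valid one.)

S ⇒ Q ⇒ 1 Q ⇒ 1 2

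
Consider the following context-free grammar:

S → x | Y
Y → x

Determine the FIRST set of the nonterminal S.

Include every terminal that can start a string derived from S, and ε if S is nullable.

We compute FIRST(S) using the standard algorithm.
FIRST(S) = {x}
FIRST(Y) = {x}
Therefore, FIRST(S) = {x}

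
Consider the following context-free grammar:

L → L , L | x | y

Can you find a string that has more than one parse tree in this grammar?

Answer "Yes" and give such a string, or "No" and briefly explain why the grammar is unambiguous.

Yes - the string 'y , y , y , x , y , x' has two distinct parse trees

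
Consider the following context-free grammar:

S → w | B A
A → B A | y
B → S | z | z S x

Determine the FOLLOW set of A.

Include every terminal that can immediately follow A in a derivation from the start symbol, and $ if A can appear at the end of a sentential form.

We compute FOLLOW(A) using the standard algorithm.
FOLLOW(S) starts with {$}.
FIRST(A) = {w, y, z}
FIRST(B) = {w, z}
FIRST(S) = {w, z}
FOLLOW(A) = {$, w, x, y, z}
FOLLOW(B) = {w, y, z}
FOLLOW(S) = {$, w, x, y, z}
Therefore, FOLLOW(A) = {$, w, x, y, z}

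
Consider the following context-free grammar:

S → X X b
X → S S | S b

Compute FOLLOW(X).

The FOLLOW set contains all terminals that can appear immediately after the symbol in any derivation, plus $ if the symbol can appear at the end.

We compute FOLLOW(X) using the standard algorithm.
FOLLOW(S) starts with {$}.
FIRST(S) = {}
FIRST(X) = {}
FOLLOW(S) = {$, b}
FOLLOW(X) = {b}
Therefore, FOLLOW(X) = {b}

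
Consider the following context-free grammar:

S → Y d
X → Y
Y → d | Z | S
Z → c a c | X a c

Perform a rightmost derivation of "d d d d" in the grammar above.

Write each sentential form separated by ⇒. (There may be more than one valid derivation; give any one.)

S ⇒ Y d ⇒ S d ⇒ Y d d ⇒ S d d ⇒ Y d d d ⇒ d d d d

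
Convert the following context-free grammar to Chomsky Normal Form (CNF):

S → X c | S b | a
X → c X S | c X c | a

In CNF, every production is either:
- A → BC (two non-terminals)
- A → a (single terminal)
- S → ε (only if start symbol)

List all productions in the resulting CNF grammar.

TC → c; TB → b; S → a; X → a; S → X TC; S → S TB; X → TC X0; X0 → X S; X → TC X1; X1 → X TC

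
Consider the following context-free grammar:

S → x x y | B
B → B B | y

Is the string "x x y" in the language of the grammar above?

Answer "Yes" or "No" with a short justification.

Yes - a valid derivation exists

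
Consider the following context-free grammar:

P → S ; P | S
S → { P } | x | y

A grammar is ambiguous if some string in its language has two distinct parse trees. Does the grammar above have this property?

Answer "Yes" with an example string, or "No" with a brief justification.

No - the grammar is unambiguous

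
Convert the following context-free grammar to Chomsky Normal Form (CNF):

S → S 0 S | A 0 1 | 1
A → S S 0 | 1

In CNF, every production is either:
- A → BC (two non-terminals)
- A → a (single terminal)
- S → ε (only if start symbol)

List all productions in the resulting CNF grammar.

T0 → 0; T1 → 1; S → 1; A → 1; S → S X0; X0 → T0 S; S → A X1; X1 → T0 T1; A → S X2; X2 → S T0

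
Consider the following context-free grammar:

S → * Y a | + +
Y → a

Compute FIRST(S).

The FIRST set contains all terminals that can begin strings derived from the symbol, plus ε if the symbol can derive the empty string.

We compute FIRST(S) using the standard algorithm.
FIRST(S) = {*, +}
FIRST(Y) = {a}
Therefore, FIRST(S) = {*, +}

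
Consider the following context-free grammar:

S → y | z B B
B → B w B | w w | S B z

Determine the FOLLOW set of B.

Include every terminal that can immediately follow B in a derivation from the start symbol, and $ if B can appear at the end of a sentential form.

We compute FOLLOW(B) using the standard algorithm.
FOLLOW(S) starts with {$}.
FIRST(B) = {w, y, z}
FIRST(S) = {y, z}
FOLLOW(B) = {$, w, y, z}
FOLLOW(S) = {$, w, y, z}
Therefore, FOLLOW(B) = {$, w, y, z}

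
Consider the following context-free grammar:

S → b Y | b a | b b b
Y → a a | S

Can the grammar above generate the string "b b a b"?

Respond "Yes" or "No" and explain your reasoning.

No - no valid derivation exists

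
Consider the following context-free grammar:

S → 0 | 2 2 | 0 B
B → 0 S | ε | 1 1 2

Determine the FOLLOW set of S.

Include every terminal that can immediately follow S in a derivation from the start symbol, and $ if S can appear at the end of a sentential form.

We compute FOLLOW(S) using the standard algorithm.
FOLLOW(S) starts with {$}.
FIRST(B) = {0, 1, ε}
FIRST(S) = {0, 2}
FOLLOW(B) = {$}
FOLLOW(S) = {$}
Therefore, FOLLOW(S) = {$}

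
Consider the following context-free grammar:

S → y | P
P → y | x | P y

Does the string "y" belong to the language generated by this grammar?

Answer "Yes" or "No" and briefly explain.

Yes - a valid derivation exists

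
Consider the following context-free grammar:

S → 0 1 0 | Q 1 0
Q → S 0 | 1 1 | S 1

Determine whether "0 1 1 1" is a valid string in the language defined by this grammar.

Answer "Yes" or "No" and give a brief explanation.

No - no valid derivation exists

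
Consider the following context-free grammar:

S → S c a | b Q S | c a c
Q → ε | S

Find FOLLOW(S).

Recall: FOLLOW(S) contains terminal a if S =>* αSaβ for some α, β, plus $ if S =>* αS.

We compute FOLLOW(S) using the standard algorithm.
FOLLOW(S) starts with {$}.
FIRST(Q) = {b, c, ε}
FIRST(S) = {b, c}
FOLLOW(Q) = {b, c}
FOLLOW(S) = {$, b, c}
Therefore, FOLLOW(S) = {$, b, c}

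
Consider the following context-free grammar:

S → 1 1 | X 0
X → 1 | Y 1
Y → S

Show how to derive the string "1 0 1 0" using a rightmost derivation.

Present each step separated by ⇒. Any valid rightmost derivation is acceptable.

S ⇒ X 0 ⇒ Y 1 0 ⇒ S 1 0 ⇒ X 0 1 0 ⇒ 1 0 1 0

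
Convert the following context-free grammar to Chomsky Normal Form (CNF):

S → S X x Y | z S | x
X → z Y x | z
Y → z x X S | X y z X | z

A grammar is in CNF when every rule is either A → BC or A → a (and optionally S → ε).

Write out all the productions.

TX → x; TZ → z; S → x; X → z; TY → y; Y → z; S → S X0; X0 → X X1; X1 → TX Y; S → TZ S; X → TZ X2; X2 → Y TX; Y → TZ X3; X3 → TX X4; X4 → X S; Y → X X5; X5 → TY X6; X6 → TZ X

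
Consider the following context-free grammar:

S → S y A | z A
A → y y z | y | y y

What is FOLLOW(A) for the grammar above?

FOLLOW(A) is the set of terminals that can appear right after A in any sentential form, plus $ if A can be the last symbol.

We compute FOLLOW(A) using the standard algorithm.
FOLLOW(S) starts with {$}.
FIRST(A) = {y}
FIRST(S) = {z}
FOLLOW(A) = {$, y}
FOLLOW(S) = {$, y}
Therefore, FOLLOW(A) = {$, y}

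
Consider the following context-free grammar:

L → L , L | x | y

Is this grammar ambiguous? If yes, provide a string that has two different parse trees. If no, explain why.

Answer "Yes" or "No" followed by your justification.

Yes - the string 'y , x , y' has two distinct leftmost derivations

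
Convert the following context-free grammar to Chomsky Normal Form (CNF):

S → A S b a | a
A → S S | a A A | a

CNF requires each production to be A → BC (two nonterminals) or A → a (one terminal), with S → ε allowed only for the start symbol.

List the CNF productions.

TB → b; TA → a; S → a; A → a; S → A X0; X0 → S X1; X1 → TB TA; A → S S; A → TA X2; X2 → A A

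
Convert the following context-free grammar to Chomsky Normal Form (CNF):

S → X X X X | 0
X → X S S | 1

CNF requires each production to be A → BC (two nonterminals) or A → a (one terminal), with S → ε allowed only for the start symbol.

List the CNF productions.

S → 0; X → 1; S → X X0; X0 → X X1; X1 → X X; X → X X2; X2 → S S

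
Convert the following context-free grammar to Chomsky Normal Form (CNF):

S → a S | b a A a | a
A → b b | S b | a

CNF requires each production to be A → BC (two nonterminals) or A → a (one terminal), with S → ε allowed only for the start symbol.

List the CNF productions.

TA → a; TB → b; S → a; A → a; S → TA S; S → TB X0; X0 → TA X1; X1 → A TA; A → TB TB; A → S TB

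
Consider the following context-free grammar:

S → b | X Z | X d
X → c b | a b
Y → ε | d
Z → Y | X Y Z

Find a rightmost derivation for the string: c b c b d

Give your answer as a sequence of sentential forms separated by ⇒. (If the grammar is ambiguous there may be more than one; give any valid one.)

S ⇒ X Z ⇒ X X Y Z ⇒ X X Y Y ⇒ X X Y ⇒ X X d ⇒ X c b d ⇒ c b c b d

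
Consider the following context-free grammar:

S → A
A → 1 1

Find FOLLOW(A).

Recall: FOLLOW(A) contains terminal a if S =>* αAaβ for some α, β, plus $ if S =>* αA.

We compute FOLLOW(A) using the standard algorithm.
FOLLOW(S) starts with {$}.
FIRST(A) = {1}
FIRST(S) = {1}
FOLLOW(A) = {$}
FOLLOW(S) = {$}
Therefore, FOLLOW(A) = {$}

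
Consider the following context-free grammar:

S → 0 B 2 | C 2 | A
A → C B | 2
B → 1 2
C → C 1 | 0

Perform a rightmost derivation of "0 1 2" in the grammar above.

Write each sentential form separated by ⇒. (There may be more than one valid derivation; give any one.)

S ⇒ C 2 ⇒ C 1 2 ⇒ 0 1 2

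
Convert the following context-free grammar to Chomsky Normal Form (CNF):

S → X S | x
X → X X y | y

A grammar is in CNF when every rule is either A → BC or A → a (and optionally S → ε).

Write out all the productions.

S → x; TY → y; X → y; S → X S; X → X X0; X0 → X TY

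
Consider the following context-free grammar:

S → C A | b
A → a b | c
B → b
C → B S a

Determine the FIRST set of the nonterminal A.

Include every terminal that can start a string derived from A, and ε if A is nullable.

We compute FIRST(A) using the standard algorithm.
FIRST(A) = {a, c}
FIRST(B) = {b}
FIRST(C) = {b}
FIRST(S) = {b}
Therefore, FIRST(A) = {a, c}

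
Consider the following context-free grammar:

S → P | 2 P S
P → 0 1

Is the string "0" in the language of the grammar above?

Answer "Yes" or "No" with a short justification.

No - no valid derivation exists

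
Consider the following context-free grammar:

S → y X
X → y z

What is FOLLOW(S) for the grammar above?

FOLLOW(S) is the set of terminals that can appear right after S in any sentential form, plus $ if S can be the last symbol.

We compute FOLLOW(S) using the standard algorithm.
FOLLOW(S) starts with {$}.
FIRST(S) = {y}
FIRST(X) = {y}
FOLLOW(S) = {$}
FOLLOW(X) = {$}
Therefore, FOLLOW(S) = {$}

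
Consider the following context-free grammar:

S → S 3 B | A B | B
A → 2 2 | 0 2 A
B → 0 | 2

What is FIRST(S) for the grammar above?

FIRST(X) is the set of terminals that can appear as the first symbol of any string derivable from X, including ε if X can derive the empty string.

We compute FIRST(S) using the standard algorithm.
FIRST(A) = {0, 2}
FIRST(B) = {0, 2}
FIRST(S) = {0, 2}
Therefore, FIRST(S) = {0, 2}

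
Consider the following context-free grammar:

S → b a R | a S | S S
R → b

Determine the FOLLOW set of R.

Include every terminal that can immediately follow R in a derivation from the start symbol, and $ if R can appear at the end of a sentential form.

We compute FOLLOW(R) using the standard algorithm.
FOLLOW(S) starts with {$}.
FIRST(R) = {b}
FIRST(S) = {a, b}
FOLLOW(R) = {$, a, b}
FOLLOW(S) = {$, a, b}
Therefore, FOLLOW(R) = {$, a, b}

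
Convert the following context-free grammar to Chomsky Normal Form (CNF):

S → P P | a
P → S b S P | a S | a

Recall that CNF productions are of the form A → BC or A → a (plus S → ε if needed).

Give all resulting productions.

S → a; TB → b; TA → a; P → a; S → P P; P → S X0; X0 → TB X1; X1 → S P; P → TA S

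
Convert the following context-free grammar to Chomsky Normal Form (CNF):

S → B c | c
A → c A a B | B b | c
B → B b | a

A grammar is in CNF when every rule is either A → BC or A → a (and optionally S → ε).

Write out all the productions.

TC → c; S → c; TA → a; TB → b; A → c; B → a; S → B TC; A → TC X0; X0 → A X1; X1 → TA B; A → B TB; B → B TB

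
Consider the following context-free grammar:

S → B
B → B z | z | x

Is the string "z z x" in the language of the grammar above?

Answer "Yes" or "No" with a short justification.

No - no valid derivation exists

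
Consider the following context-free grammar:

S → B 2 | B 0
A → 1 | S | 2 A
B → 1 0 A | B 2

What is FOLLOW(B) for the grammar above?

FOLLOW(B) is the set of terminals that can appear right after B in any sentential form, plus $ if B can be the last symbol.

We compute FOLLOW(B) using the standard algorithm.
FOLLOW(S) starts with {$}.
FIRST(A) = {1, 2}
FIRST(B) = {1}
FIRST(S) = {1}
FOLLOW(A) = {0, 2}
FOLLOW(B) = {0, 2}
FOLLOW(S) = {$, 0, 2}
Therefore, FOLLOW(B) = {0, 2}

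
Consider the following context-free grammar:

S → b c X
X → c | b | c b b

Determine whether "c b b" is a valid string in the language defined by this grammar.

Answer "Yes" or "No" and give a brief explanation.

No - no valid derivation exists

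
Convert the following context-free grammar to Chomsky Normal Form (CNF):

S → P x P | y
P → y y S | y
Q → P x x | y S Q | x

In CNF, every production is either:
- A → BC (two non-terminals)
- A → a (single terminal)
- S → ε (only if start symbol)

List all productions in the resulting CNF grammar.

TX → x; S → y; TY → y; P → y; Q → x; S → P X0; X0 → TX P; P → TY X1; X1 → TY S; Q → P X2; X2 → TX TX; Q → TY X3; X3 → S Q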